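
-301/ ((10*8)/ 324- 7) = 24381/ 547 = 44.57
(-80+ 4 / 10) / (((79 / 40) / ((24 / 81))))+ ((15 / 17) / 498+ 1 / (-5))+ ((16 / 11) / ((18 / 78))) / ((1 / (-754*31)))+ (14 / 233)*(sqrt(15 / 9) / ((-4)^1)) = -48778537455451 / 331062930 - 7*sqrt(15) / 1398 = -147339.19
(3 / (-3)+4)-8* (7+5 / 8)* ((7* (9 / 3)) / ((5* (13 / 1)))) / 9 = 158 / 195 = 0.81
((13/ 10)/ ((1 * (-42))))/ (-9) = 13/ 3780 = 0.00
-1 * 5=-5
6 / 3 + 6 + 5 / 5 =9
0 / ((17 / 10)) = 0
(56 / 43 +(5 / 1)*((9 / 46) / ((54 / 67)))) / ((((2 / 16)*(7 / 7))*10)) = 29861 / 14835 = 2.01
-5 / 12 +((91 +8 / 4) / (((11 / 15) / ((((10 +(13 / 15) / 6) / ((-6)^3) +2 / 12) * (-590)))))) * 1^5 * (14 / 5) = -7448269 / 297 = -25078.35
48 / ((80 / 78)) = 234 / 5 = 46.80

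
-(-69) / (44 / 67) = 4623 / 44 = 105.07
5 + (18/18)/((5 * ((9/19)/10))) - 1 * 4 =47/9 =5.22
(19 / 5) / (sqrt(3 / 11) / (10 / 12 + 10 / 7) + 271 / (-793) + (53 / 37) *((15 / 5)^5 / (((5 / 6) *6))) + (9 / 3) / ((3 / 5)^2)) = 226840841191297047 / 4632753931470361223-117475911796698 *sqrt(33) / 4632753931470361223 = 0.05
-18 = -18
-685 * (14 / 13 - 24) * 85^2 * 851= 1255088201750 / 13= 96545246288.46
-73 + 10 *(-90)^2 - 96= 80831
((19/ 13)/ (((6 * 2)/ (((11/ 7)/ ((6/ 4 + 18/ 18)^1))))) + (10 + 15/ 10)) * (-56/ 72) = -15802/ 1755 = -9.00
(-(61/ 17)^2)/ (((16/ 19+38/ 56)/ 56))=-110856032/ 233801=-474.15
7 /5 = 1.40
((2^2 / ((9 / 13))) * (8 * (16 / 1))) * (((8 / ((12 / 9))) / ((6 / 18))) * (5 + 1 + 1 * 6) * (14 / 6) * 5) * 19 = 35409920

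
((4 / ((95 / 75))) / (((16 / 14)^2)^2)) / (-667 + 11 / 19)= -36015 / 12965888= -0.00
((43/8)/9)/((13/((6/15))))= 43/2340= 0.02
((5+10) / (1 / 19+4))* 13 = 3705 / 77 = 48.12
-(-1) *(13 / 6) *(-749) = -9737 / 6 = -1622.83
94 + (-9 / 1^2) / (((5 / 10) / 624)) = -11138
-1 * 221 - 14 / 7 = -223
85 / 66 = 1.29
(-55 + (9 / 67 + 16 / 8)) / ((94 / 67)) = -1771 / 47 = -37.68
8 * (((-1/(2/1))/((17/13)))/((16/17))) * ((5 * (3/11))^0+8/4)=-9.75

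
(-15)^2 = 225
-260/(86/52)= -6760/43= -157.21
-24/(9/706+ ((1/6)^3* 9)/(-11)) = -2236608/835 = -2678.57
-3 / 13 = -0.23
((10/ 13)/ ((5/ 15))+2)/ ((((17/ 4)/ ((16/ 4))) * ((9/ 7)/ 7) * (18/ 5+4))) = 109760/ 37791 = 2.90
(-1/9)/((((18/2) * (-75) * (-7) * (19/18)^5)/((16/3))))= -41472/433317325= -0.00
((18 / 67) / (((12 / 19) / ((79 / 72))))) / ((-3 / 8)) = -1501 / 1206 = -1.24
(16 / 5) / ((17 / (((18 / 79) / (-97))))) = -288 / 651355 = -0.00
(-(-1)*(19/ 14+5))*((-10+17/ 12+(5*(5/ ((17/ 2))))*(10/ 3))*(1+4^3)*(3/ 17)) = 1440465/ 16184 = 89.01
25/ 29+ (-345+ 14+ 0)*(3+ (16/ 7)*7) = -182356/ 29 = -6288.14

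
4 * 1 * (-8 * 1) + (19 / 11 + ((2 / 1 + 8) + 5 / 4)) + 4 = -661 / 44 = -15.02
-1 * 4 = -4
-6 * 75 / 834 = -75 / 139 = -0.54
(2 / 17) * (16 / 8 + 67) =138 / 17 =8.12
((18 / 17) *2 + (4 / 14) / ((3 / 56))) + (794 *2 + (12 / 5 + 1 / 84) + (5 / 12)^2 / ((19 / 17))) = 2601445823 / 1627920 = 1598.02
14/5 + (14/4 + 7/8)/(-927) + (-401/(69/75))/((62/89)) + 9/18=-16454730743/26438040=-622.39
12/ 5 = 2.40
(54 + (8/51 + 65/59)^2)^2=253272381967398049/81976382754561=3089.58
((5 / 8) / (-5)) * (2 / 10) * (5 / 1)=-1 / 8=-0.12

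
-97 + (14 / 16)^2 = -6159 / 64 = -96.23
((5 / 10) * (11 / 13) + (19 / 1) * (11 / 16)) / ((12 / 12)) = 2805 / 208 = 13.49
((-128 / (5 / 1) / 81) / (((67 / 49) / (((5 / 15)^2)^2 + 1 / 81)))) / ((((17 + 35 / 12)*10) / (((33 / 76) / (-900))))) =17248 / 1247602854375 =0.00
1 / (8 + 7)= 1 / 15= 0.07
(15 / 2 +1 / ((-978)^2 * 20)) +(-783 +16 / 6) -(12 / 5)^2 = -778.59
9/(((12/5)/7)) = 26.25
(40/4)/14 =5/7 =0.71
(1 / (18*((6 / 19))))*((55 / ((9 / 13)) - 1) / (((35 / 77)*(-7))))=-73777 / 17010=-4.34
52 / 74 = 26 / 37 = 0.70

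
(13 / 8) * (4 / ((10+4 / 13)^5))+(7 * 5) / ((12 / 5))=3780364780027 / 259224020544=14.58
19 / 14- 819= -817.64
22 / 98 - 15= -724 / 49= -14.78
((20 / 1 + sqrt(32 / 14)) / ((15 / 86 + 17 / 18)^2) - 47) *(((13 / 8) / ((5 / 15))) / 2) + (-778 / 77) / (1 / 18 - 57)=-17861930743929 / 236761109200 + 5840991 *sqrt(7) / 5249692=-72.50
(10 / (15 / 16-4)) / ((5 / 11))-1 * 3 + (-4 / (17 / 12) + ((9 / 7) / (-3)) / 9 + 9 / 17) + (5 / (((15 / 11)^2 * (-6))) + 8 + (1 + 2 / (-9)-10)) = -3192773 / 224910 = -14.20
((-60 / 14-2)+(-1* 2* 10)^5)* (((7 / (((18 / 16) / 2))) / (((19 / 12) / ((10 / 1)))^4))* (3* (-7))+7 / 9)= 1560674450414105876 / 1172889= 1330624168539.48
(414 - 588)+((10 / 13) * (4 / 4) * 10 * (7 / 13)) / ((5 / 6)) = -28566 / 169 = -169.03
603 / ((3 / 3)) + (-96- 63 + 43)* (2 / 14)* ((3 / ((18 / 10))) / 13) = 600.88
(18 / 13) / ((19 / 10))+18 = 4626 / 247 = 18.73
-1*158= -158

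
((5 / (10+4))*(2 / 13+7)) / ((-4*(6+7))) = -465 / 9464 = -0.05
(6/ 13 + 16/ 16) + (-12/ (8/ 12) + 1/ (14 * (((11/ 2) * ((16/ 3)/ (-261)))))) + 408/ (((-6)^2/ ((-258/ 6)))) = -24240569/ 48048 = -504.51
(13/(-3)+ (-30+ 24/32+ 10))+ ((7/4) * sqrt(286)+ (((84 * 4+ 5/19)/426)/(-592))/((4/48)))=-28269925/1197912+ 7 * sqrt(286)/4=6.00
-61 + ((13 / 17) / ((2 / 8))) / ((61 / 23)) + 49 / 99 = -59.35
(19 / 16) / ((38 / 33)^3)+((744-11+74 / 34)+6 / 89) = 51457260873 / 69912704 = 736.02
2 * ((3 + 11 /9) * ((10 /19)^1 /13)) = 40 /117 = 0.34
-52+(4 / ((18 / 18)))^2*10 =108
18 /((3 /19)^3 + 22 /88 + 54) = 493848 /1488511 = 0.33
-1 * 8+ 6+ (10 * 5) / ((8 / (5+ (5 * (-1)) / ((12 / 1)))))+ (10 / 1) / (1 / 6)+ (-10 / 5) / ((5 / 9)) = 19931 / 240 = 83.05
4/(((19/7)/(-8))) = -224/19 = -11.79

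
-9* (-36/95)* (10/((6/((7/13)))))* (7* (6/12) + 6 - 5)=3402/247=13.77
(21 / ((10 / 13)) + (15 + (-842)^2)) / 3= 7090063 / 30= 236335.43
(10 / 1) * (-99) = -990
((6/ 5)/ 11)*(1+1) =0.22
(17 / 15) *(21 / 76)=119 / 380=0.31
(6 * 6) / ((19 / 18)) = 648 / 19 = 34.11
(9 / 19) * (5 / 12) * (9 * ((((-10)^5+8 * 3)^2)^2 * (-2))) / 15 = -23661481868164120683.79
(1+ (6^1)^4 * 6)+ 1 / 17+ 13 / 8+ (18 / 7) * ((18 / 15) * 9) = 37158727 / 4760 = 7806.46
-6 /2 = -3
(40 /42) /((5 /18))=24 /7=3.43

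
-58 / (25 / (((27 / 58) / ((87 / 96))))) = -864 / 725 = -1.19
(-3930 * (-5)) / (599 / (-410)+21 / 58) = -116819250 / 6533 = -17881.41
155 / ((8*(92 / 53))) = 8215 / 736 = 11.16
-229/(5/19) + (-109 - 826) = -9026/5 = -1805.20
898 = 898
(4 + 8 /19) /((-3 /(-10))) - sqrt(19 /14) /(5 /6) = 13.34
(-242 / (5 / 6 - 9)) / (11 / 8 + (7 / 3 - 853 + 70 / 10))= -34848 / 990535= -0.04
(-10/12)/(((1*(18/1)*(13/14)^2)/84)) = -6860/1521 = -4.51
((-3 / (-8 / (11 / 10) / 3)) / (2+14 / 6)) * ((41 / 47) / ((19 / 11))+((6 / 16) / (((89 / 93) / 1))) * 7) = 47180529 / 50865280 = 0.93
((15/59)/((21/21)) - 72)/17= -4.22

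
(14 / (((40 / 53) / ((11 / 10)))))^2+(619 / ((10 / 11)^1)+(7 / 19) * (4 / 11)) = 9174247249 / 8360000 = 1097.40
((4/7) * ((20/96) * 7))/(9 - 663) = -5/3924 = -0.00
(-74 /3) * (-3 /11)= 74 /11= 6.73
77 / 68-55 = -3663 / 68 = -53.87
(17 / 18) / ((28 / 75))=425 / 168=2.53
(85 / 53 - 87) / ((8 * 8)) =-2263 / 1696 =-1.33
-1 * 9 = -9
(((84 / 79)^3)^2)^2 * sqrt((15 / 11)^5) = 27767319078887130503577600 * sqrt(165) / 78650801183158298150697971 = 4.53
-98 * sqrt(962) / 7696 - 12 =-12 - 49 * sqrt(962) / 3848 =-12.39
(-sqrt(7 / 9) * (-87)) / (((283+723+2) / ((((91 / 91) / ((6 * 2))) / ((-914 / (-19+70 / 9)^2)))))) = -295829 * sqrt(7) / 895515264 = -0.00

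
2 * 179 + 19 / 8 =360.38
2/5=0.40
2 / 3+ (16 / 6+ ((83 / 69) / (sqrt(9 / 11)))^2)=218609 / 42849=5.10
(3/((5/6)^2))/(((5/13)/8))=11232/125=89.86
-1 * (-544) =544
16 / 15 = 1.07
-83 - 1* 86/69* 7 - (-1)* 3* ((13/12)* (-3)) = -28007/276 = -101.47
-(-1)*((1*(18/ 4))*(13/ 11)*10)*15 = 8775/ 11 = 797.73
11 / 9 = 1.22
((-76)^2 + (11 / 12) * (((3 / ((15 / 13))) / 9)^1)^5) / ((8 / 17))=217430297231791 / 17714700000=12274.00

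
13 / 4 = 3.25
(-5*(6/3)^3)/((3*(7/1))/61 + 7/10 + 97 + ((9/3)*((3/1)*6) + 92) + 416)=-24400/402627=-0.06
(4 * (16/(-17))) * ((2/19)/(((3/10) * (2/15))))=-3200/323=-9.91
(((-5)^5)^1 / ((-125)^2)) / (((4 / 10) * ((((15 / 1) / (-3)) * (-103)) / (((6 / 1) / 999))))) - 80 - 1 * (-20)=-10289701 / 171495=-60.00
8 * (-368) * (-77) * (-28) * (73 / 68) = -115837568 / 17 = -6813974.59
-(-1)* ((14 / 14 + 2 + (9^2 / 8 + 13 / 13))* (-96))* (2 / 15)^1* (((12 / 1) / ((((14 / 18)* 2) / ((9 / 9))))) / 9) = -5424 / 35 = -154.97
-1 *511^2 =-261121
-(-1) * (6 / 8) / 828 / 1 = 1 / 1104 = 0.00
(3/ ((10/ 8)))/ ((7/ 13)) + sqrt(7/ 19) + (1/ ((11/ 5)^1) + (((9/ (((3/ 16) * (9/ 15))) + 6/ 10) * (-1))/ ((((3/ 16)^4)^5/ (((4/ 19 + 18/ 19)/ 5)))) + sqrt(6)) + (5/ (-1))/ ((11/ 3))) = -825311896386153821766749926262/ 127529139466575 + sqrt(133)/ 19 + sqrt(6) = -6471555440883886.56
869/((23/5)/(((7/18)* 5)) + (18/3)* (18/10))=152075/2304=66.00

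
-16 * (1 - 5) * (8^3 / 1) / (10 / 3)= 49152 / 5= 9830.40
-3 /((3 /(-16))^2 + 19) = -768 /4873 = -0.16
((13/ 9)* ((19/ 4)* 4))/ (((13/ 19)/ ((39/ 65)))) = 361/ 15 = 24.07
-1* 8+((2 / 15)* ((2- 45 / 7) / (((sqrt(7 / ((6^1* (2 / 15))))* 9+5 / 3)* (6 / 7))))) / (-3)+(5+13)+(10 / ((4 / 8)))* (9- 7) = 186* sqrt(35) / 127075+11436626 / 228735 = 50.01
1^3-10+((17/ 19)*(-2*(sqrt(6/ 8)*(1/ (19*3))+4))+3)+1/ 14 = -3481/ 266-17*sqrt(3)/ 1083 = -13.11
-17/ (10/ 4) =-34/ 5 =-6.80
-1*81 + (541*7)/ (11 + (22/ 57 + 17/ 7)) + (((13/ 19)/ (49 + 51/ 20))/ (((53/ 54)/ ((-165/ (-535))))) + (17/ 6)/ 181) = 1211721581777185/ 6273430375368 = 193.15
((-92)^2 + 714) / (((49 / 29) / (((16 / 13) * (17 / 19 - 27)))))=-162481664 / 931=-174523.81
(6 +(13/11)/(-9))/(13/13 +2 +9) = 581/1188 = 0.49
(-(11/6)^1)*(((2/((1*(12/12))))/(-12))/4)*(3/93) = 11/4464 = 0.00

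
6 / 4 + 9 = 21 / 2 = 10.50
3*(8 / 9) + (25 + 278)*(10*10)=90908 / 3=30302.67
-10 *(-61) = 610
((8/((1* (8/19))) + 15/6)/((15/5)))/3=43/18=2.39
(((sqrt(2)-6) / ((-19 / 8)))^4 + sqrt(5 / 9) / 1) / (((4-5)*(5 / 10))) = -14188544 / 130321-2*sqrt(5) / 3 + 393216*sqrt(2) / 6859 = -29.29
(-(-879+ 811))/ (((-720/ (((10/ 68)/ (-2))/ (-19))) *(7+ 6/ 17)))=-17/ 342000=-0.00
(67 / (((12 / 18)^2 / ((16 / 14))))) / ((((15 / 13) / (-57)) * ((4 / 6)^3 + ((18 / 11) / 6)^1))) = -6805458 / 455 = -14957.05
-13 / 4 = -3.25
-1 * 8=-8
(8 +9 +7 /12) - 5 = 12.58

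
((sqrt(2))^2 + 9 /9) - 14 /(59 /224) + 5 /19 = -55926 /1121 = -49.89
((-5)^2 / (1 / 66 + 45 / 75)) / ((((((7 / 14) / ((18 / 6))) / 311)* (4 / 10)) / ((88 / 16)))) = 211674375 / 203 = 1042730.91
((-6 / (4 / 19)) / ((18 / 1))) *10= -95 / 6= -15.83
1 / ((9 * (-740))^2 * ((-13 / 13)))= -0.00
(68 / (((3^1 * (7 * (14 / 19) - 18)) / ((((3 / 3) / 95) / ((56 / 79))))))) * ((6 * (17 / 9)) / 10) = -22831 / 768600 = -0.03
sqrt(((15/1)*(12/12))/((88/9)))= 3*sqrt(330)/44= 1.24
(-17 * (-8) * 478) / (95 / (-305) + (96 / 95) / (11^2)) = -45583284560 / 212549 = -214460.12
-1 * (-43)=43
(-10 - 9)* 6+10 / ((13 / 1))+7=-106.23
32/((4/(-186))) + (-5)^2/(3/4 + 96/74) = -447164/303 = -1475.79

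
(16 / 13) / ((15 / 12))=64 / 65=0.98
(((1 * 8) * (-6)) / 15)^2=256 / 25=10.24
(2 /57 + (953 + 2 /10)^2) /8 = 647370571 /5700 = 113573.78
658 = 658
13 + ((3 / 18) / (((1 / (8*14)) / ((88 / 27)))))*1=5981 / 81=73.84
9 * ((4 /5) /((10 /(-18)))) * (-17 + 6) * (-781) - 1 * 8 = -2783684 /25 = -111347.36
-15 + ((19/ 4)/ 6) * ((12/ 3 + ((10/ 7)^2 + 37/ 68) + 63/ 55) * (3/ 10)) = -13.16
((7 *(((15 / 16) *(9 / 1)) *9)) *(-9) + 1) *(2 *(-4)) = 76529 / 2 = 38264.50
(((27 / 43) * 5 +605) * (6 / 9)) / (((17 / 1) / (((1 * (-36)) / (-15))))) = 41840 / 731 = 57.24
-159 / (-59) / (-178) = -159 / 10502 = -0.02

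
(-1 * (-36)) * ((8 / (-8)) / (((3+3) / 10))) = -60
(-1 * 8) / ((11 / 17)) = -136 / 11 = -12.36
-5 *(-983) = 4915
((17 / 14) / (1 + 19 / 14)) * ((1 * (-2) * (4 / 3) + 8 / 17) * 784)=-87808 / 99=-886.95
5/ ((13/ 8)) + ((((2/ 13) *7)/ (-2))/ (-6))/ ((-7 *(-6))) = 1441/ 468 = 3.08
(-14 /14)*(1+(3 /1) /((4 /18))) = -14.50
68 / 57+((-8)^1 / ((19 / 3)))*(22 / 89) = 4468 / 5073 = 0.88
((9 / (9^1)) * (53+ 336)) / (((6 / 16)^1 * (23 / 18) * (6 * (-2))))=-1556 / 23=-67.65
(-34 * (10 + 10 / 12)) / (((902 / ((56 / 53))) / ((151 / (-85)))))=54964 / 71709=0.77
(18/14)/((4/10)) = 45/14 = 3.21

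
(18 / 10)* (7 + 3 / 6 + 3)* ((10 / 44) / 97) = 0.04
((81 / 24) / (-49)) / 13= -0.01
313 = 313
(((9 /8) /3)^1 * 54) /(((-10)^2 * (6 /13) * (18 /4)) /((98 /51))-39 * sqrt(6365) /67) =142424919 * sqrt(6365) /115097784820 + 2644604235 /11509778482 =0.33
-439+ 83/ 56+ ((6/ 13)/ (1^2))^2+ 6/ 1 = -4081869/ 9464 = -431.30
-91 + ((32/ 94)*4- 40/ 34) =-72561/ 799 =-90.81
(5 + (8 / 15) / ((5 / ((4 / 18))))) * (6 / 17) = 6782 / 3825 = 1.77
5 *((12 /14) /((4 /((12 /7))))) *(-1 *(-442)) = 39780 /49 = 811.84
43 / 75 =0.57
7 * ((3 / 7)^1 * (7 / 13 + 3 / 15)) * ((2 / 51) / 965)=96 / 1066325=0.00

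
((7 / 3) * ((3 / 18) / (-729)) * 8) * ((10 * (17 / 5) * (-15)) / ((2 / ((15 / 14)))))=850 / 729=1.17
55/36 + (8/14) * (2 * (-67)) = -18911/252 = -75.04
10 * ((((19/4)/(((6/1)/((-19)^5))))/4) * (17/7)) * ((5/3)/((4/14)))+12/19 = -379895485619/5472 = -69425344.59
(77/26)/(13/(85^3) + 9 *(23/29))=1371341125/3305230552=0.41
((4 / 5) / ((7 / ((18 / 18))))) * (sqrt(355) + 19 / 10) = 38 / 175 + 4 * sqrt(355) / 35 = 2.37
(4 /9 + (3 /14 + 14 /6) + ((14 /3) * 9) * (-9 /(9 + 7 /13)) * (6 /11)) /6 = -800189 /257796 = -3.10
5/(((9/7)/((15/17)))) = 175/51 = 3.43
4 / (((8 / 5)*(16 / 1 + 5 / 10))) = 5 / 33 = 0.15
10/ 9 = 1.11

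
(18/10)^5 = 59049/3125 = 18.90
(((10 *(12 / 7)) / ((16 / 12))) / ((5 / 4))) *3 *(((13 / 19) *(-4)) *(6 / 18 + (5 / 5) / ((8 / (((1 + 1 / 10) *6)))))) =-97.82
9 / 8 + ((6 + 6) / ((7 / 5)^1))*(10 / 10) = 9.70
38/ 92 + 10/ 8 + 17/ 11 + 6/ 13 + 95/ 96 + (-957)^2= 289175297903/ 315744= 915853.66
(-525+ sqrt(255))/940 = -105/188+ sqrt(255)/940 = -0.54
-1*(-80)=80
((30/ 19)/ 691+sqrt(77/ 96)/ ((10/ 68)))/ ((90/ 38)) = 2/ 2073+323 * sqrt(462)/ 2700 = 2.57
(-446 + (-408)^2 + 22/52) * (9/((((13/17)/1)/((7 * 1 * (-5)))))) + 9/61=-1409999444703/20618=-68386819.51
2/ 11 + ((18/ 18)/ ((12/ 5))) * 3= 63/ 44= 1.43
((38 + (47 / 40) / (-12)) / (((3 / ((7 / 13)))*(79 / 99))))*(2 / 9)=1400861 / 739440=1.89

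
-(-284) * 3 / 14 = 426 / 7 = 60.86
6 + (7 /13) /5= 6.11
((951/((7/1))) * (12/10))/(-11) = -5706/385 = -14.82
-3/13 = -0.23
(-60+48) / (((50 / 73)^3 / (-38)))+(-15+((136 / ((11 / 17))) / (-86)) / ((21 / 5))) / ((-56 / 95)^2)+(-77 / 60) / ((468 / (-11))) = 78261959733625849 / 56945889000000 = 1374.32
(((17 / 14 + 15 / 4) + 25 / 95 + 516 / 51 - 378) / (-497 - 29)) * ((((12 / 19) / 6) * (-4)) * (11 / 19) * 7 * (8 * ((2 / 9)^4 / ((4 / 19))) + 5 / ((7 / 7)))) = -5.99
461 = 461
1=1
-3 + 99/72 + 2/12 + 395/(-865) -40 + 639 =2479097/4152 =597.09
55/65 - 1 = -2/13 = -0.15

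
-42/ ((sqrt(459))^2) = -14/ 153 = -0.09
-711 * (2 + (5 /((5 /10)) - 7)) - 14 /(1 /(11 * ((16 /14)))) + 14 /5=-18641 /5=-3728.20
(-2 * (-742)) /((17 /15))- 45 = 21495 /17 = 1264.41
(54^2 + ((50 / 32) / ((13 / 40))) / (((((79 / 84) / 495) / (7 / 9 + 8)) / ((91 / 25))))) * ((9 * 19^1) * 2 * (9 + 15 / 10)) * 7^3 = 103175671158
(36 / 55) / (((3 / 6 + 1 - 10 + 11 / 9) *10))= -324 / 36025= -0.01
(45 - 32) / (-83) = -13 / 83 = -0.16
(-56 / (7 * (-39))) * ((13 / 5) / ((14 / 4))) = 16 / 105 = 0.15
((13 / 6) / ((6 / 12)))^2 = 169 / 9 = 18.78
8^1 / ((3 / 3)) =8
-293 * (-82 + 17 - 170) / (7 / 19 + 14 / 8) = 5232980 / 161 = 32502.98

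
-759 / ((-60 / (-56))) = -3542 / 5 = -708.40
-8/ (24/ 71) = -71/ 3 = -23.67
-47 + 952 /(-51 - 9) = -943 /15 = -62.87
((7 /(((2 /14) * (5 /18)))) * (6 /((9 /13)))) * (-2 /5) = -611.52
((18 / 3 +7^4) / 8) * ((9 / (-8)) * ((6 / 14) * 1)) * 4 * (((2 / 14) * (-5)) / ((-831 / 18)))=-974835 / 108584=-8.98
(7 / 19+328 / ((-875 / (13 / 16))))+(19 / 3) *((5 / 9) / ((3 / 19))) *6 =120089821 / 897750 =133.77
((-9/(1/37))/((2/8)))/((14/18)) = -11988/7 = -1712.57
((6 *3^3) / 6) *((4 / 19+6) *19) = 3186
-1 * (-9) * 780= 7020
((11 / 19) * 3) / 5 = 33 / 95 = 0.35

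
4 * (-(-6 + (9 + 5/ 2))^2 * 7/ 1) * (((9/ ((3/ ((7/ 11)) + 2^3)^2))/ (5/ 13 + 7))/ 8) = -1618617/ 2027776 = -0.80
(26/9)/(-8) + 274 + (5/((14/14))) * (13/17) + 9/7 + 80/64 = 299878/1071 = 280.00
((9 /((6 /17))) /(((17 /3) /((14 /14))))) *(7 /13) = 2.42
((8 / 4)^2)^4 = 256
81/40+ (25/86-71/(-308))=2.55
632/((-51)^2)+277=721109/2601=277.24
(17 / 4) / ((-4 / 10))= -85 / 8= -10.62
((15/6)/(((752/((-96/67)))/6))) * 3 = -270/3149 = -0.09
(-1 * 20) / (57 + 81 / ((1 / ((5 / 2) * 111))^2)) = -80 / 24950253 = -0.00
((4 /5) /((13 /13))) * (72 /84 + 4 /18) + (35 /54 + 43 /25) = 30539 /9450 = 3.23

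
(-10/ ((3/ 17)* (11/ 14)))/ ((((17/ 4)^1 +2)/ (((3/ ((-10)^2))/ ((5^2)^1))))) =-0.01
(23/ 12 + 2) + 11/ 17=931/ 204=4.56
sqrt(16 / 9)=4 / 3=1.33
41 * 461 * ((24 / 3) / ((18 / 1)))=75604 / 9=8400.44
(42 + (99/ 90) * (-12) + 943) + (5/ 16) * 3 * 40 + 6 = 10153/ 10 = 1015.30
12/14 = 6/7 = 0.86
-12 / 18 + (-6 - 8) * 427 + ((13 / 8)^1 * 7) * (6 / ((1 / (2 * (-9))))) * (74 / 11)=-470023 / 33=-14243.12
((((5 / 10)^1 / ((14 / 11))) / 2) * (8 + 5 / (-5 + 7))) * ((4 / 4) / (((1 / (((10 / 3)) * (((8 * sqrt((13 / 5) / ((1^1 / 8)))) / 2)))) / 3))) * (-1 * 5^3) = -4125 * sqrt(130) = -47032.24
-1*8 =-8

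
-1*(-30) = 30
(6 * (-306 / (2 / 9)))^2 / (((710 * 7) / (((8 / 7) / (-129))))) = -91014192 / 747985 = -121.68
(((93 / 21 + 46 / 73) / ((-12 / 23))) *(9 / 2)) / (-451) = 16215 / 167608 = 0.10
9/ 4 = 2.25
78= 78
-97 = -97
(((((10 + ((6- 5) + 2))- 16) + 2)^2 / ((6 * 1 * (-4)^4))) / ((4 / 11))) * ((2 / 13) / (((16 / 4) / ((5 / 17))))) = 55 / 2715648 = 0.00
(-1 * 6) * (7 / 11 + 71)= -4728 / 11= -429.82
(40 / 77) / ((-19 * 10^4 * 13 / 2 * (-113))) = 1 / 268643375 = 0.00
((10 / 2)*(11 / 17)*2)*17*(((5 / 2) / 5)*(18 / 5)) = 198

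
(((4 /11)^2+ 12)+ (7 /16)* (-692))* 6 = -421977 /242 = -1743.71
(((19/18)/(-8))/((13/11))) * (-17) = 3553/1872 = 1.90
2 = 2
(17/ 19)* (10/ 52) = 85/ 494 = 0.17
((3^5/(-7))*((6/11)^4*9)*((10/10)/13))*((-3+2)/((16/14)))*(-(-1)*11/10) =2.05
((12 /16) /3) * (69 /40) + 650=104069 /160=650.43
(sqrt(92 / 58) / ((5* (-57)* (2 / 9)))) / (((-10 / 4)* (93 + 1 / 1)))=3* sqrt(1334) / 1294850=0.00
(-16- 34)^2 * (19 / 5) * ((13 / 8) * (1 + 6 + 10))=524875 / 2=262437.50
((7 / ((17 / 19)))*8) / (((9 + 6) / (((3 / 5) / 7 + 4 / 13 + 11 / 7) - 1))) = 66728 / 16575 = 4.03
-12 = -12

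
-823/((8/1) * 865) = -0.12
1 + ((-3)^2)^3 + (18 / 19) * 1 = 13888 / 19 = 730.95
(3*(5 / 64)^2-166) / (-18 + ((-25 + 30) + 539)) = -679861 / 2154496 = -0.32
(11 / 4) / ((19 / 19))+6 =35 / 4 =8.75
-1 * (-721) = 721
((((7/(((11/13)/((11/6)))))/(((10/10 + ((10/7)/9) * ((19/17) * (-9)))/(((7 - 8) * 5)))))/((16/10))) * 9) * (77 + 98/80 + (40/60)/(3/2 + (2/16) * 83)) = 9663853745/172672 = 55966.54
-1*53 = -53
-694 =-694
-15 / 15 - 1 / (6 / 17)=-23 / 6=-3.83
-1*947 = -947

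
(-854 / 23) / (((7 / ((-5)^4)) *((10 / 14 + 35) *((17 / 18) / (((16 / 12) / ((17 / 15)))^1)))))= -768600 / 6647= -115.63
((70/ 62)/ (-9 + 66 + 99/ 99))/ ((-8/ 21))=-735/ 14384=-0.05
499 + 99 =598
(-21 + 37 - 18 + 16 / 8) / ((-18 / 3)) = 0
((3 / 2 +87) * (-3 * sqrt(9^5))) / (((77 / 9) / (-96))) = 55742256 / 77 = 723925.40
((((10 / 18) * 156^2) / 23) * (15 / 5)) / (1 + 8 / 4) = 13520 / 23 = 587.83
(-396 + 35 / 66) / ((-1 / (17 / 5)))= 443717 / 330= 1344.60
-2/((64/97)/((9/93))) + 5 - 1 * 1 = 3677/992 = 3.71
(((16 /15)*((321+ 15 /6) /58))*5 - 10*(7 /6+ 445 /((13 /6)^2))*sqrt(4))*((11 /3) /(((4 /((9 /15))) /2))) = -2078.39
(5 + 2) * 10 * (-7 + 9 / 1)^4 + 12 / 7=7852 / 7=1121.71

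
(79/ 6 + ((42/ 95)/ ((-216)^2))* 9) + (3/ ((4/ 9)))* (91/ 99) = 17489957/ 902880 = 19.37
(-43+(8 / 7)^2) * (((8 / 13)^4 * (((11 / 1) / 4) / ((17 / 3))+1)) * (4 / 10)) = -422590464 / 118956565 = -3.55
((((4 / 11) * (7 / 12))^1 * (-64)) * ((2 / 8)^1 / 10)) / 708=-14 / 29205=-0.00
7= 7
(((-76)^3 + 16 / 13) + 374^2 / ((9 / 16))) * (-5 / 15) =22265840 / 351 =63435.44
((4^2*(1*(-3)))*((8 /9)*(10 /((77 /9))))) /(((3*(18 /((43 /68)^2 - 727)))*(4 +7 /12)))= 35837856 /244783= 146.41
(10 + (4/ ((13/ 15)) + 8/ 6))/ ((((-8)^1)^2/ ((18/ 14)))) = 933/ 2912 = 0.32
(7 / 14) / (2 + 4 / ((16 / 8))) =1 / 8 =0.12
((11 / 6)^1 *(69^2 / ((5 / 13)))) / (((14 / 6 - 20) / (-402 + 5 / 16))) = 4375649421 / 8480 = 515996.39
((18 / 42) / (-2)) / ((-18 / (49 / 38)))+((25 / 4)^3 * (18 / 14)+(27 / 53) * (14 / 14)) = 425538373 / 1353408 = 314.42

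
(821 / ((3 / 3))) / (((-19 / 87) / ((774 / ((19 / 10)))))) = -552844980 / 361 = -1531426.54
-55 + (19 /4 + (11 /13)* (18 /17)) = -43629 /884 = -49.35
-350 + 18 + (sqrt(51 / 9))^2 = -979 / 3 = -326.33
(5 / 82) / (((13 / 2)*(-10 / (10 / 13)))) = -0.00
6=6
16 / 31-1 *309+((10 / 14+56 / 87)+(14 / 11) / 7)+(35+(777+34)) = 111945202 / 207669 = 539.06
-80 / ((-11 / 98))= 712.73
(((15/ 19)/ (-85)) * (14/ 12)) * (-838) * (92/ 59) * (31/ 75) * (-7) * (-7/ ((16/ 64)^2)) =6558094144/ 1429275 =4588.41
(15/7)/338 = 15/2366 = 0.01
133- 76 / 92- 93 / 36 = 35767 / 276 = 129.59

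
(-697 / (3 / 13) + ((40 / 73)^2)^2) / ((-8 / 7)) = 1801161471907 / 681557784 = 2642.71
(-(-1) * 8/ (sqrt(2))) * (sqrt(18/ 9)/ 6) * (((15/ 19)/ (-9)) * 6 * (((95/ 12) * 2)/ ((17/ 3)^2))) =-100/ 289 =-0.35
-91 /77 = -13 /11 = -1.18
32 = 32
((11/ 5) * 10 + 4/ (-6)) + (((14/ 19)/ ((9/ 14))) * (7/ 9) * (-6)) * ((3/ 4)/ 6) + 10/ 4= 23767/ 1026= 23.16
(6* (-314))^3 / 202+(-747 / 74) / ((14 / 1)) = -3463956779319 / 104636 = -33104827.97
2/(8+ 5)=2/13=0.15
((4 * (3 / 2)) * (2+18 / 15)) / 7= 96 / 35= 2.74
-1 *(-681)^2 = -463761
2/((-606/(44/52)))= -11/3939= -0.00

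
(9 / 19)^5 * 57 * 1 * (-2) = -354294 / 130321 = -2.72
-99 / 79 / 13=-99 / 1027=-0.10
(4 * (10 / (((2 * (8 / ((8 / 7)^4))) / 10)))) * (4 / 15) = 81920 / 7203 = 11.37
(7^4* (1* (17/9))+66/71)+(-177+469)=3085189/639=4828.15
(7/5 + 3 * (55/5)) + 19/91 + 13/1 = 21662/455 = 47.61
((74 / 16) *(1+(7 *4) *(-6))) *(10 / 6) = -30895 / 24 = -1287.29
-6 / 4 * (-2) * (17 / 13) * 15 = 765 / 13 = 58.85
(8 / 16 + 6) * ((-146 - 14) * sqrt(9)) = -3120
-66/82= -33/41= -0.80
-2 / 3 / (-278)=0.00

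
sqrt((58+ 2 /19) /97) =4*sqrt(127167) /1843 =0.77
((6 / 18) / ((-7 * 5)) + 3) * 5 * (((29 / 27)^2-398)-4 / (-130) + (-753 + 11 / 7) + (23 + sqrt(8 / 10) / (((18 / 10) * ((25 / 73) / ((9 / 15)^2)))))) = -117196689296 / 6965595 + 45844 * sqrt(5) / 13125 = -16817.27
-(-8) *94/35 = 21.49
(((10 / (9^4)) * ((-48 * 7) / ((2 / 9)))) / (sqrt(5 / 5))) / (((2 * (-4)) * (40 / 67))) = 469 / 972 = 0.48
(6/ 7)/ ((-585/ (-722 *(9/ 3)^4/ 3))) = 12996/ 455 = 28.56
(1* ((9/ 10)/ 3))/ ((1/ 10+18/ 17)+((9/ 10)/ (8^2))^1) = 3264/ 12761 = 0.26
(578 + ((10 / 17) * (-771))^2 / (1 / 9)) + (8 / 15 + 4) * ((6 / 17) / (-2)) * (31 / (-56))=37461484899 / 20230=1851778.79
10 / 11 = 0.91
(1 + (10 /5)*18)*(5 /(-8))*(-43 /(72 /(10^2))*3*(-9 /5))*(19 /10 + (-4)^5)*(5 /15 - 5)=-35572274.06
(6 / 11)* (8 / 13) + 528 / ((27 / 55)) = 1384672 / 1287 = 1075.89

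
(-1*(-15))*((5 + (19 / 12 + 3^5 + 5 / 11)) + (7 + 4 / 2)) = 170965 / 44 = 3885.57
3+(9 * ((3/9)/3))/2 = 7/2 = 3.50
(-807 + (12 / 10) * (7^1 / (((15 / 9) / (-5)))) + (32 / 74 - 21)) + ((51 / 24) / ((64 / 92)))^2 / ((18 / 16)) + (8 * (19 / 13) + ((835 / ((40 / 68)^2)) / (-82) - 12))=-1588864885859 / 1817487360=-874.21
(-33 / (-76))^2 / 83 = 1089 / 479408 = 0.00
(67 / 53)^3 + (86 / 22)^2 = 311665896 / 18014117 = 17.30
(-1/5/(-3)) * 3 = 1/5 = 0.20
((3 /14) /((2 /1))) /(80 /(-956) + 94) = 239 /209496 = 0.00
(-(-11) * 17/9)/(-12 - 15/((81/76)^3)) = -3680721/4320644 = -0.85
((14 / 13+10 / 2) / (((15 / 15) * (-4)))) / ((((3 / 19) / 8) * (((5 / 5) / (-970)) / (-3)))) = -2911940 / 13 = -223995.38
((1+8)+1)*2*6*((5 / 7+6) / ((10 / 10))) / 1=5640 / 7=805.71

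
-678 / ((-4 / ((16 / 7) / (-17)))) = -2712 / 119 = -22.79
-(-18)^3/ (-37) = -5832/ 37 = -157.62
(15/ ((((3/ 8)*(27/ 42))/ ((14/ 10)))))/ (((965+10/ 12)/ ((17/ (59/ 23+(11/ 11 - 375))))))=-613088/ 148520055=-0.00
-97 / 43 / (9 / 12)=-388 / 129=-3.01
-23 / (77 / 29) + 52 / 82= -25345 / 3157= -8.03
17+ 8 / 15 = 263 / 15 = 17.53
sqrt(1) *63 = 63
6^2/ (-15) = -12/ 5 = -2.40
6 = 6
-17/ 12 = -1.42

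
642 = 642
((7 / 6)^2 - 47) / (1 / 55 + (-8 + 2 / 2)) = 90365 / 13824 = 6.54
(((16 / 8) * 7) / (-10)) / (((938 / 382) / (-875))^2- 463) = 798021875 / 263917229886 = 0.00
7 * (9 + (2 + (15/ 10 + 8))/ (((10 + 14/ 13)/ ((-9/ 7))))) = 1717/ 32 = 53.66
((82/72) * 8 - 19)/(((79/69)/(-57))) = 38893/79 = 492.32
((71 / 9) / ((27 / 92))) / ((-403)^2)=6532 / 39465387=0.00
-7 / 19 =-0.37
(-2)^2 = 4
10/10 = 1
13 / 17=0.76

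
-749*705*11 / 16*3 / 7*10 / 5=-2489355 / 8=-311169.38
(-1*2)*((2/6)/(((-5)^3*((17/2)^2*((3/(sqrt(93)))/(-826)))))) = -6608*sqrt(93)/325125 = -0.20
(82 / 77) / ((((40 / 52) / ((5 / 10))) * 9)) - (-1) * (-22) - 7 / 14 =-77696 / 3465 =-22.42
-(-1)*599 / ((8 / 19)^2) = 216239 / 64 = 3378.73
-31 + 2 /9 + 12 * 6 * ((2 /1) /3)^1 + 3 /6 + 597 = 11065 /18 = 614.72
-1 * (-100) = 100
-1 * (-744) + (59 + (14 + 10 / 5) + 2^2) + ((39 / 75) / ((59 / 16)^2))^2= 6232878639959 / 7573350625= 823.00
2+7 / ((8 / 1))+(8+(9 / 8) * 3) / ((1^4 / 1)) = 57 / 4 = 14.25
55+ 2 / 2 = 56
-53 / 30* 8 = -212 / 15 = -14.13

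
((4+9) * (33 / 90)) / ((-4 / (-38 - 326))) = 13013 / 30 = 433.77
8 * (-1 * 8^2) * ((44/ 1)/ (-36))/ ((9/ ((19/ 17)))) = 107008/ 1377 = 77.71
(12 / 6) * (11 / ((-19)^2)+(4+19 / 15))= 57368 / 5415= 10.59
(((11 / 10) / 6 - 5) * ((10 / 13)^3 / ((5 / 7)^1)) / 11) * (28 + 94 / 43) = -2387140 / 283413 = -8.42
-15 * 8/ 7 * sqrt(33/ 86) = -60 * sqrt(2838)/ 301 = -10.62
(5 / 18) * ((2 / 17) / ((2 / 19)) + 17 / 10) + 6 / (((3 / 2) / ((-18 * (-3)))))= 132671 / 612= 216.78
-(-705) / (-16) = -705 / 16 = -44.06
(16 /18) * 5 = 40 /9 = 4.44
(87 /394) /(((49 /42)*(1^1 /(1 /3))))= 87 /1379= 0.06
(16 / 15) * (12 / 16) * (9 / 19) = 36 / 95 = 0.38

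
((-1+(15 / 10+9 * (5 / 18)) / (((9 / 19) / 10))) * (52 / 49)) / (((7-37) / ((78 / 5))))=-507676 / 11025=-46.05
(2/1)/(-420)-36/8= -473/105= -4.50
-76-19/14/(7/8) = -3800/49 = -77.55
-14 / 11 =-1.27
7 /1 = 7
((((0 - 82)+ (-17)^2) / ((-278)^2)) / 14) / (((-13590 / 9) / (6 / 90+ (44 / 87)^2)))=-280669 / 6870060710800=-0.00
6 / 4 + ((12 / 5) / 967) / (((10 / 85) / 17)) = 17973 / 9670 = 1.86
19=19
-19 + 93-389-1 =-316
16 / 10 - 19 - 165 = -912 / 5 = -182.40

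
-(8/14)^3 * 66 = -4224/343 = -12.31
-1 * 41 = -41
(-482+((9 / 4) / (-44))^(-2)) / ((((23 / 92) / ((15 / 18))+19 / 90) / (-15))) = 201650 / 69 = 2922.46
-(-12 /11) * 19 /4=57 /11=5.18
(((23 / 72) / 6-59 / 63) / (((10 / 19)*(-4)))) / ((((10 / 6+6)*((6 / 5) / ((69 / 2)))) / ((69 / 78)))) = 1167227 / 838656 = 1.39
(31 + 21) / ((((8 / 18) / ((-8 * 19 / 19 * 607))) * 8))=-71019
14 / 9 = 1.56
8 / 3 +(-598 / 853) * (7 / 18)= 18379 / 7677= 2.39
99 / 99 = 1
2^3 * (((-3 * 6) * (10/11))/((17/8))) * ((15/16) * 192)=-2073600/187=-11088.77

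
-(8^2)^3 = -262144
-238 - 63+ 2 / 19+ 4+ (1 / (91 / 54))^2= -296.54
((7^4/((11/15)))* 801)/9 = 3205335/11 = 291394.09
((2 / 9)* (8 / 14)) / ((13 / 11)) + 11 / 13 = 781 / 819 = 0.95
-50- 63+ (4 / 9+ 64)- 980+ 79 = -949.56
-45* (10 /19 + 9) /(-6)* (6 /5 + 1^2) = 157.18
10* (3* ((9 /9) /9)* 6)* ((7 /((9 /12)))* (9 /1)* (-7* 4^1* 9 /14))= -30240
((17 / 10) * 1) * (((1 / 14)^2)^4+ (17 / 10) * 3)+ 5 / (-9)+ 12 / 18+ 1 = 6495685530749 / 664105075200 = 9.78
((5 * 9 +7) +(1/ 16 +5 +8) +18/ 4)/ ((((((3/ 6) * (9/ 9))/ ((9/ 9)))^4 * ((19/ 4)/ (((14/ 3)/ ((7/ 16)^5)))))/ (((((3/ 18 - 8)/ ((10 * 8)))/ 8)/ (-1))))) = 81625088/ 97755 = 835.00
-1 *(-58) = 58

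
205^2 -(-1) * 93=42118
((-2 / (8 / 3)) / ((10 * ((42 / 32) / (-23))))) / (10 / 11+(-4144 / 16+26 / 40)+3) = -2024 / 391839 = -0.01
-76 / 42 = -1.81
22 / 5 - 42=-188 / 5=-37.60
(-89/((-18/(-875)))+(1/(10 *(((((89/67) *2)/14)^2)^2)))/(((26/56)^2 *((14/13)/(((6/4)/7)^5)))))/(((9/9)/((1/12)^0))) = -1270329454145873/293633687880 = -4326.24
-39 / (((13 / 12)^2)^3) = -8957952 / 371293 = -24.13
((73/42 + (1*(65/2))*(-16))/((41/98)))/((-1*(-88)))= -152369/10824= -14.08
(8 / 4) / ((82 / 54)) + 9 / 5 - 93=-18426 / 205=-89.88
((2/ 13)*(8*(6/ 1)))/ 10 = 48/ 65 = 0.74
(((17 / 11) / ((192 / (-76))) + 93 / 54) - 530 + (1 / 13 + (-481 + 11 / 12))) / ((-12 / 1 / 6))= 20775185 / 41184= 504.45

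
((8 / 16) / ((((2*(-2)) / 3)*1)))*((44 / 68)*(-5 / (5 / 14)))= 231 / 68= 3.40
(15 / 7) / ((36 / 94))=235 / 42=5.60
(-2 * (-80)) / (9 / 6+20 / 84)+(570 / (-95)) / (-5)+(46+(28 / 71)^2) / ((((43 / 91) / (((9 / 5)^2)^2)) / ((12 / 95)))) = 222.78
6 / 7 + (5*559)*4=78266 / 7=11180.86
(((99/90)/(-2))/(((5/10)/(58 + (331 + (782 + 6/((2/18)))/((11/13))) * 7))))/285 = -1793/50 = -35.86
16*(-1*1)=-16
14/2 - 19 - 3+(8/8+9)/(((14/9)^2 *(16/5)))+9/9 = -19927/1568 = -12.71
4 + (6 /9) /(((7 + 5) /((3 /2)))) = 49 /12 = 4.08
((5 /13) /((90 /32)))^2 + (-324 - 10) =-4571870 /13689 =-333.98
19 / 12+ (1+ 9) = 139 / 12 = 11.58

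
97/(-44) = -97/44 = -2.20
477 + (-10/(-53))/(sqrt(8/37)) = 5 * sqrt(74)/106 + 477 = 477.41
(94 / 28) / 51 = 47 / 714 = 0.07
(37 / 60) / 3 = 37 / 180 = 0.21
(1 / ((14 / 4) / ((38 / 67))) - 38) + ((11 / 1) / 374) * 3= -601957 / 15946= -37.75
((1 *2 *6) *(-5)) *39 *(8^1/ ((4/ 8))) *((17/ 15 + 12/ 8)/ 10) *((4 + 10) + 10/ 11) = -8084544/ 55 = -146991.71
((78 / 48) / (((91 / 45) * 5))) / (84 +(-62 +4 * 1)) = 9 / 1456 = 0.01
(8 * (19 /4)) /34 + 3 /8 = 203 /136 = 1.49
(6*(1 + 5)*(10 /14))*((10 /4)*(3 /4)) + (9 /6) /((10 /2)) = 1698 /35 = 48.51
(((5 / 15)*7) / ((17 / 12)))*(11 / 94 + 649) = 1069.13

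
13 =13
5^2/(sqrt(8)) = 25 *sqrt(2)/4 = 8.84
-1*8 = -8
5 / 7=0.71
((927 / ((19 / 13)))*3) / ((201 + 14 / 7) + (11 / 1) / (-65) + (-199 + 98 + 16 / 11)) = 25849395 / 1403131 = 18.42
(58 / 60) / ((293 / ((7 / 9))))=203 / 79110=0.00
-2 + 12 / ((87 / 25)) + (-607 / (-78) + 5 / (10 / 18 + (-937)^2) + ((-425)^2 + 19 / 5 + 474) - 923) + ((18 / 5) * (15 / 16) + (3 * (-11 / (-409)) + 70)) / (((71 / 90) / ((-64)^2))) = 364348735644836362153 / 648793120765335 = 561579.22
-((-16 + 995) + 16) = -995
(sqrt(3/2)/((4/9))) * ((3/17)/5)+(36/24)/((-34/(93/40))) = -279/2720+27 * sqrt(6)/680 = -0.01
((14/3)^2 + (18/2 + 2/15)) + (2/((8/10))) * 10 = 2516/45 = 55.91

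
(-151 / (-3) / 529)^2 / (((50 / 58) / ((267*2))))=117698762 / 20988075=5.61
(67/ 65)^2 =4489/ 4225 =1.06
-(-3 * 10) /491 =30 /491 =0.06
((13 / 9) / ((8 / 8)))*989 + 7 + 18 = 13082 / 9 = 1453.56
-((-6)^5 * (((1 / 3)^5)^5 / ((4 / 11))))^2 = -7744 / 12157665459056928801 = -0.00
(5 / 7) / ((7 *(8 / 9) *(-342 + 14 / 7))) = -9 / 26656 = -0.00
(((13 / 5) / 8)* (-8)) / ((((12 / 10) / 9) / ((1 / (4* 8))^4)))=-0.00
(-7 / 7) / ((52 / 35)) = -0.67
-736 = -736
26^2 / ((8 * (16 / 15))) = 2535 / 32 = 79.22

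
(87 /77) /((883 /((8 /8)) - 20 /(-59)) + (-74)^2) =1711 /9630159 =0.00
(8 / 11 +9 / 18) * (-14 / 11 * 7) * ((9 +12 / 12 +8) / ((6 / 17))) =-67473 / 121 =-557.63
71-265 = -194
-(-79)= 79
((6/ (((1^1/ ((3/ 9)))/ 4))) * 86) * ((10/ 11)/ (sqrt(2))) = 3440 * sqrt(2)/ 11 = 442.26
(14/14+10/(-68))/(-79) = -29/2686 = -0.01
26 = 26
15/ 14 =1.07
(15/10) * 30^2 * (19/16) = 12825/8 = 1603.12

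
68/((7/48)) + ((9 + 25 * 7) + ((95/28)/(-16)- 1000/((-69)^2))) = 1386112313/2132928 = 649.86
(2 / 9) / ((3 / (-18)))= -4 / 3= -1.33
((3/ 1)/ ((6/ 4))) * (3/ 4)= 3/ 2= 1.50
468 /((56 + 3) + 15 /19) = 7.83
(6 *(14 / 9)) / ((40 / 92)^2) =3703 / 75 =49.37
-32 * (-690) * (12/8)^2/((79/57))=2831760/79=35845.06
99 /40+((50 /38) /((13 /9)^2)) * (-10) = -3.83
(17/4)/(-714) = -1/168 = -0.01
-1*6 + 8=2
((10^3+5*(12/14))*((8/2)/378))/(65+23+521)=14060/805707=0.02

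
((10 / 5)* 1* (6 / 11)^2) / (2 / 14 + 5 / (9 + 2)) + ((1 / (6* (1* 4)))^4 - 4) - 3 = -503967491 / 83939328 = -6.00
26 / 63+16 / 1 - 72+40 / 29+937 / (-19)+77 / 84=-14247203 / 138852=-102.61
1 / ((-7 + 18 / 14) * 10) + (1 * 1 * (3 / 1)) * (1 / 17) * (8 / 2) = 4681 / 6800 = 0.69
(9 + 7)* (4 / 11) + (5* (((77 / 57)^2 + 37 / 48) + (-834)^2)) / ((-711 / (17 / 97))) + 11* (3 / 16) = -8374215757361 / 9859246452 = -849.38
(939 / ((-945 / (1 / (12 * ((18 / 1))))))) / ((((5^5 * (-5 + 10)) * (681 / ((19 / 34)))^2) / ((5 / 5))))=-112993 / 569949515572500000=-0.00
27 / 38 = 0.71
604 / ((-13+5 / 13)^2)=25519 / 6724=3.80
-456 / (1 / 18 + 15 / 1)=-8208 / 271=-30.29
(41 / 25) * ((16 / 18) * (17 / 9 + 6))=23288 / 2025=11.50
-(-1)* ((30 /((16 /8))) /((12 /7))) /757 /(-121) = -35 /366388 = -0.00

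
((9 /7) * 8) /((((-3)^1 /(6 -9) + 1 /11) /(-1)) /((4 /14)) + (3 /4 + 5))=3168 /595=5.32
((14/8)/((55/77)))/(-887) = -49/17740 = -0.00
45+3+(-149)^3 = -3307901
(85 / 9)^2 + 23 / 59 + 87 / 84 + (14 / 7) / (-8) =6046501 / 66906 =90.37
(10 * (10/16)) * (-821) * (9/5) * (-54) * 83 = 82793745/2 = 41396872.50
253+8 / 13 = 3297 / 13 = 253.62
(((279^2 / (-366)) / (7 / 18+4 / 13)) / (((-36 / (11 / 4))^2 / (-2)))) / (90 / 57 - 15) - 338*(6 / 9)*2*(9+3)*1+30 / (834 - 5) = -485015885094083 / 89681087360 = -5408.23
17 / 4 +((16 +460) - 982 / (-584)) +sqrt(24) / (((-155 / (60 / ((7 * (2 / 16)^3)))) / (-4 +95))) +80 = 41021 / 73 - 159744 * sqrt(6) / 31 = -12060.37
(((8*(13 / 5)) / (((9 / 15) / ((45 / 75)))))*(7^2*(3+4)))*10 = 71344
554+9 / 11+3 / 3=6114 / 11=555.82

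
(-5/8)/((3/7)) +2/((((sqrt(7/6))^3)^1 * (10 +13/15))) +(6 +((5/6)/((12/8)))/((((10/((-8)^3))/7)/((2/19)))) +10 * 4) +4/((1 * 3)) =180 * sqrt(42)/7987 +34085/1368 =25.06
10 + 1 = 11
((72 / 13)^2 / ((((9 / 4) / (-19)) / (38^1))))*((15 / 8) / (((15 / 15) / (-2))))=6238080 / 169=36911.72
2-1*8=-6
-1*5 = -5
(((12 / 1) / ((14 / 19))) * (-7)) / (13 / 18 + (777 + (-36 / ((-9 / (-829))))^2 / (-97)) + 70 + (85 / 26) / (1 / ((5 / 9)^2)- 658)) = 21177983034 / 20901484583635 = 0.00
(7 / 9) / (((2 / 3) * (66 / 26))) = 91 / 198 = 0.46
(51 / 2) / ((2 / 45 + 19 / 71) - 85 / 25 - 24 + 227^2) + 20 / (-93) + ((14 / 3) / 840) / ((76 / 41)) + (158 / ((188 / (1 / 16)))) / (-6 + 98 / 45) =-254195101637429923 / 1128231723725112960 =-0.23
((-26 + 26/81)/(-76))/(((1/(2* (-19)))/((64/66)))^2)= 40468480/88209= 458.78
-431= -431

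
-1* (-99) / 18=11 / 2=5.50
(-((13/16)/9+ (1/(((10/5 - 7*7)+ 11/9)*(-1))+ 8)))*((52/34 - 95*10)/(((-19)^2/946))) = 229407785497/11377998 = 20162.40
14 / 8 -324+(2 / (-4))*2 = -1293 / 4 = -323.25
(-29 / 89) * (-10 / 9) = 290 / 801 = 0.36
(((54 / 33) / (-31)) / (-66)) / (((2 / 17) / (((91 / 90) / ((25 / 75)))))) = 1547 / 75020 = 0.02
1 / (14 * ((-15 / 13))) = -13 / 210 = -0.06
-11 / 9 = -1.22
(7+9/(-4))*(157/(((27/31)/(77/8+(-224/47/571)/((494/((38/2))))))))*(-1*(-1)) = 2484096743093/301433184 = 8240.95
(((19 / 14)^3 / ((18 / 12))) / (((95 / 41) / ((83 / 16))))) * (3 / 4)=1228483 / 439040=2.80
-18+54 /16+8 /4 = -101 /8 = -12.62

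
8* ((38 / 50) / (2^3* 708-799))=152 / 121625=0.00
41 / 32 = 1.28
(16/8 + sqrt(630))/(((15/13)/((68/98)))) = 884/735 + 442 * sqrt(70)/245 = 16.30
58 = 58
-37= -37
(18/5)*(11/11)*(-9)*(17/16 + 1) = -2673/40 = -66.82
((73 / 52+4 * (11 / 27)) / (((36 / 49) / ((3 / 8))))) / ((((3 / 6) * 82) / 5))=1043455 / 5526144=0.19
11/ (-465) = -11/ 465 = -0.02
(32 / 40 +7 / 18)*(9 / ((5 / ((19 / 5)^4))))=13944347 / 31250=446.22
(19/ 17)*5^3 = 2375/ 17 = 139.71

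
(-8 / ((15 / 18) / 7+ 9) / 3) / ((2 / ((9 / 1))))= -504 / 383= -1.32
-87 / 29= -3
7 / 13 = 0.54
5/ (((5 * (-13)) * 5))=-1/ 65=-0.02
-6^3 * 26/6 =-936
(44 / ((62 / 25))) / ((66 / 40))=1000 / 93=10.75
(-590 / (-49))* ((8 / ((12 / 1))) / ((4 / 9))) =885 / 49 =18.06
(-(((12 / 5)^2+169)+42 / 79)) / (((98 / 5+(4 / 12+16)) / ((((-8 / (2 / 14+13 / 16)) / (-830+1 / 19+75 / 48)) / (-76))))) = 177254912 / 273184518915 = 0.00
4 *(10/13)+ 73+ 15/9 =3032/39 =77.74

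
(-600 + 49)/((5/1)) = -551/5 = -110.20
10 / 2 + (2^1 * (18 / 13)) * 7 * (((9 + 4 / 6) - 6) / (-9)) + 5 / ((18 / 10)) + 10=1156 / 117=9.88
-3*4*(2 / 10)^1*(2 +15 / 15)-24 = -156 / 5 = -31.20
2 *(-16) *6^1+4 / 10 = -958 / 5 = -191.60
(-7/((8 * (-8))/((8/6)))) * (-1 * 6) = -7/8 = -0.88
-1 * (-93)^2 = -8649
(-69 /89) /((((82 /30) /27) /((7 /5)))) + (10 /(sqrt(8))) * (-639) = -2269.93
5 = 5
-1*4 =-4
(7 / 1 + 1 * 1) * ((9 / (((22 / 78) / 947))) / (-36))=-73866 / 11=-6715.09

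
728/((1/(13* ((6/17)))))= 56784/17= 3340.24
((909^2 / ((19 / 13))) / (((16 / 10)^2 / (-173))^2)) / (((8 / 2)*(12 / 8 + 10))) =56127017.06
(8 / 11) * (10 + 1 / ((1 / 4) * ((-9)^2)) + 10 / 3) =8672 / 891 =9.73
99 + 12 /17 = 1695 /17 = 99.71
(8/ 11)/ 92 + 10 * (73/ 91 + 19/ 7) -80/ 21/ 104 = 346688/ 9867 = 35.14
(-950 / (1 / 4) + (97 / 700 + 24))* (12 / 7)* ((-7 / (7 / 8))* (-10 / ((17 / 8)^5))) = -11950.73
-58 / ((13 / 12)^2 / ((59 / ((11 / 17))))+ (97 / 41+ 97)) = -343459296 / 588492187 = -0.58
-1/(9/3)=-1/3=-0.33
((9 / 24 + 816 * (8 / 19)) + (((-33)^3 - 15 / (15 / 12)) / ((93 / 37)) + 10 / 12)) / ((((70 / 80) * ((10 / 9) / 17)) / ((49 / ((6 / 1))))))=-23479088297 / 11780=-1993131.43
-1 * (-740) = 740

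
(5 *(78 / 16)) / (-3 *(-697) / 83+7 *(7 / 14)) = 16185 / 19052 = 0.85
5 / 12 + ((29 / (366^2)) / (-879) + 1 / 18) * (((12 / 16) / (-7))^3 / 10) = 1196642068333 / 2871988062720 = 0.42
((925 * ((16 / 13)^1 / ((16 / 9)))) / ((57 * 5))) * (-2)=-1110 / 247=-4.49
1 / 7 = 0.14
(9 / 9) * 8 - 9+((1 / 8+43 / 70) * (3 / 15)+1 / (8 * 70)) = -2381 / 2800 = -0.85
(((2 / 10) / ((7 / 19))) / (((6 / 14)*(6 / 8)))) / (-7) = -76 / 315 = -0.24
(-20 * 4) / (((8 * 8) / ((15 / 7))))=-75 / 28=-2.68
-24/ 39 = -8/ 13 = -0.62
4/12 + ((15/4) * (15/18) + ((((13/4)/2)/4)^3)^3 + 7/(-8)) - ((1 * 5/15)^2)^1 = 782947719470869/316659348799488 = 2.47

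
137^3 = 2571353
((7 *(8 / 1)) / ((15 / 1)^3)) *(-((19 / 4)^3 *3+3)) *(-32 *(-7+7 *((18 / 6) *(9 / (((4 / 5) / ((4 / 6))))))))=29173522 / 1125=25932.02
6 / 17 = 0.35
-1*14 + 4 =-10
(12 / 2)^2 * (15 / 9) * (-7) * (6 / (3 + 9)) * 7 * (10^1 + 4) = -20580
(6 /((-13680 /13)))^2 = 169 /5198400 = 0.00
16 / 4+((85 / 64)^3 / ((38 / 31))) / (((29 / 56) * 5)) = 171094369 / 36110336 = 4.74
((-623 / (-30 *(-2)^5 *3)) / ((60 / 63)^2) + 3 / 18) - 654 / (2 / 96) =-12054555581 / 384000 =-31392.07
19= 19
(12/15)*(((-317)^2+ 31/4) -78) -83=80252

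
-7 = -7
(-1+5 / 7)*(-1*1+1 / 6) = 5 / 21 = 0.24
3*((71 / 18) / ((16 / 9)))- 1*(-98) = 3349 / 32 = 104.66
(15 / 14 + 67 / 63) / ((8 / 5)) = 1345 / 1008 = 1.33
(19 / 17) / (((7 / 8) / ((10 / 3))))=1520 / 357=4.26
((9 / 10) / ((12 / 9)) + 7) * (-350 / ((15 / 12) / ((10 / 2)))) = -10745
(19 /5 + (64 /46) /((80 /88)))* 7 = 4291 /115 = 37.31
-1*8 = -8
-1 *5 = -5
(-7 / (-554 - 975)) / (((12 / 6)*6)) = 7 / 18348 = 0.00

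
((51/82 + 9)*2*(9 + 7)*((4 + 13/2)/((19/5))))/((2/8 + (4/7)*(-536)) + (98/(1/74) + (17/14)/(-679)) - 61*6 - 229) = 12600393120/94059964721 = 0.13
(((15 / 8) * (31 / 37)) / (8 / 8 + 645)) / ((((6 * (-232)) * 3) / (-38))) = 155 / 7004544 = 0.00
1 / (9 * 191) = 1 / 1719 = 0.00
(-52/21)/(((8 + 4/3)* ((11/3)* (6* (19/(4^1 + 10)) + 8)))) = -39/8701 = -0.00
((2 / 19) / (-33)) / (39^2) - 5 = -4768337 / 953667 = -5.00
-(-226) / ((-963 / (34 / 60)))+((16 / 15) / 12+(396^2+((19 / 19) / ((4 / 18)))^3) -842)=18034880749 / 115560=156065.08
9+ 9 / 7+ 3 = 93 / 7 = 13.29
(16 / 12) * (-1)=-4 / 3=-1.33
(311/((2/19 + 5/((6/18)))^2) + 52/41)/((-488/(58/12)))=-0.03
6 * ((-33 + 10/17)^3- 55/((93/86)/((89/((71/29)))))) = -2329111583486/10813513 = -215388.98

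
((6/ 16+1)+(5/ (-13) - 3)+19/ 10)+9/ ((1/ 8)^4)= 19169223/ 520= 36863.89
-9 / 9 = -1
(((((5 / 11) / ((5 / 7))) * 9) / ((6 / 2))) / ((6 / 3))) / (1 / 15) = 315 / 22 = 14.32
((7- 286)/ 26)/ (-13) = 279/ 338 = 0.83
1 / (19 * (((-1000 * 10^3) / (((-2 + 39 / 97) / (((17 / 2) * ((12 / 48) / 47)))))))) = 1457 / 783275000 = 0.00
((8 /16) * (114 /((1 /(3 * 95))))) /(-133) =-855 /7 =-122.14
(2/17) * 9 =18/17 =1.06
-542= -542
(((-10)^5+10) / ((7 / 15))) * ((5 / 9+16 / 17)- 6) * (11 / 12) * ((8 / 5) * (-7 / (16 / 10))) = -6191374.26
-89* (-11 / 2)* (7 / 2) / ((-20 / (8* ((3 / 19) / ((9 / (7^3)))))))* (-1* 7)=16454053 / 570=28866.76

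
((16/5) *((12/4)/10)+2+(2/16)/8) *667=3175587/1600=1984.74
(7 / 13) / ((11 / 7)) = 0.34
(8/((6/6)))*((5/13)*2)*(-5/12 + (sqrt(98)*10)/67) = -100/39 + 5600*sqrt(2)/871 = 6.53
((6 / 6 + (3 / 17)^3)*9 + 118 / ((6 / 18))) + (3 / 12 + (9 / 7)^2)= 351430301 / 962948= 364.95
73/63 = 1.16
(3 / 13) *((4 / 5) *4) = 48 / 65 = 0.74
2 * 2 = 4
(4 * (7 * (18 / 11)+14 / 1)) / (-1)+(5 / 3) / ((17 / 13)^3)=-16386845 / 162129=-101.07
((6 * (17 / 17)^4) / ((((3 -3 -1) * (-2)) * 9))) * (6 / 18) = 1 / 9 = 0.11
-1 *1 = -1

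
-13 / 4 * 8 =-26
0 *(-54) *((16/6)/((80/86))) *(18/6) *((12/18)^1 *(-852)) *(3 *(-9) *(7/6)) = 0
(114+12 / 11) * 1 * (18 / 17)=121.86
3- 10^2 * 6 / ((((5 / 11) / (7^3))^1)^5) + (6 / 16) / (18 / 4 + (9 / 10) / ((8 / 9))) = -2697507137387064511729 / 18375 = -146803109517663374.79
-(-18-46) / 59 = 64 / 59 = 1.08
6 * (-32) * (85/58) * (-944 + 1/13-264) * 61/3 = 2605441760/377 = 6910986.10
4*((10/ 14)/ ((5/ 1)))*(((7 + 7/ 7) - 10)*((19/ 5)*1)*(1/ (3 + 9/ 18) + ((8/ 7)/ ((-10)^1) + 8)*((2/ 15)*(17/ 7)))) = -528656/ 42875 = -12.33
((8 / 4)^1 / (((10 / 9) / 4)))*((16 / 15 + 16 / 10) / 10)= 48 / 25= 1.92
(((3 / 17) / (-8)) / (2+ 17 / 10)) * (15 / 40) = -45 / 20128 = -0.00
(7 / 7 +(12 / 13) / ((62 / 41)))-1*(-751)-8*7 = 280734 / 403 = 696.61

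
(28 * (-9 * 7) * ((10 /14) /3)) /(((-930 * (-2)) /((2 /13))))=-14 /403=-0.03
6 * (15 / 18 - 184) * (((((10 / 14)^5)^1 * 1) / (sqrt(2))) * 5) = -722.46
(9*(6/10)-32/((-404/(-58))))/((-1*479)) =-407/241895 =-0.00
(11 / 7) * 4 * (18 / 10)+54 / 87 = 12114 / 1015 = 11.93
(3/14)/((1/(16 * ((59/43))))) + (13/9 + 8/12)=6.82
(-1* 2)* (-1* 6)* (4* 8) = 384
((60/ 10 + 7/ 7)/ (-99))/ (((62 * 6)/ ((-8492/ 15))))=0.11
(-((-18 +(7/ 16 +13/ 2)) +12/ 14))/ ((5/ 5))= 1143/ 112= 10.21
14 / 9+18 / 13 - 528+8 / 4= -61198 / 117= -523.06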